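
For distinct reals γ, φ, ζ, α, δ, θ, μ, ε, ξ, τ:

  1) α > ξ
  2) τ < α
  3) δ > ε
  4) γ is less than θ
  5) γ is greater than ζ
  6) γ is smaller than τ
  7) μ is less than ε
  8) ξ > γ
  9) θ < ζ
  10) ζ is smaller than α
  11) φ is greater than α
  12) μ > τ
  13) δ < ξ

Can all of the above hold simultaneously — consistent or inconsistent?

inconsistent

Chaining the given relations yields θ < ζ < γ, so θ < γ. But one relation states γ < θ. These cannot both hold.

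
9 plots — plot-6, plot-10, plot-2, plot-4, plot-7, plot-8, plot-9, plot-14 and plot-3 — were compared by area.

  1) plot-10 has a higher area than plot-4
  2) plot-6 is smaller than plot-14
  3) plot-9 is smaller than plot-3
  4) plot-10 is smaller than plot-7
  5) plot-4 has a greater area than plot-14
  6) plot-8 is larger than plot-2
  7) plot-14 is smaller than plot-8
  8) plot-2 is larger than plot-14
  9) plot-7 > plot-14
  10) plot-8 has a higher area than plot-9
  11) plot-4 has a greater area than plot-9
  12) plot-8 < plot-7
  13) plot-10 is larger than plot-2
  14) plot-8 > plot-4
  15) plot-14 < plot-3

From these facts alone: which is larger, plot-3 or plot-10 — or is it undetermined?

undetermined

Following every chain through plot-10: above plot-10 we get plot-7; below plot-10 we get plot-6, plot-14, plot-2, plot-9, plot-4.
plot-3 is not reached, and no chain runs the other way from plot-3 to plot-10.
So the given relations leave the order of plot-10 and plot-3 undetermined.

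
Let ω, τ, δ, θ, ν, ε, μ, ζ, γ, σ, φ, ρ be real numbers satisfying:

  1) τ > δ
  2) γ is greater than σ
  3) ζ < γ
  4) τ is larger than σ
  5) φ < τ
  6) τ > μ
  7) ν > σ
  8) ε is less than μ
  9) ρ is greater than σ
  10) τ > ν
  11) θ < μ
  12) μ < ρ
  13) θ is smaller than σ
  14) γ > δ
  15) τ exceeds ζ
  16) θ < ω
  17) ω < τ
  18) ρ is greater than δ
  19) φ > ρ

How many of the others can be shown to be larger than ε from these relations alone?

From ε the given relations immediately reach μ.
From those, ρ, τ — 3 in total.
From those, φ — 4 in total.
Nothing else is reachable above ε; 4 in all.

4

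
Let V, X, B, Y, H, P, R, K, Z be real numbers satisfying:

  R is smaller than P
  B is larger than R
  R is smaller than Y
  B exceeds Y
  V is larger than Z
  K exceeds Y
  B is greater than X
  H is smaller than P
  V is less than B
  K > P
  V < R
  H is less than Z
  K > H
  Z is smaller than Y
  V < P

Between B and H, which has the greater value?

B

Link the given pairs in sequence: H < Z; Z < V; V < R; R < Y; Y < B.
Chaining these gives H < Z < V < R < Y < B.
So H < B; B is the larger of the two.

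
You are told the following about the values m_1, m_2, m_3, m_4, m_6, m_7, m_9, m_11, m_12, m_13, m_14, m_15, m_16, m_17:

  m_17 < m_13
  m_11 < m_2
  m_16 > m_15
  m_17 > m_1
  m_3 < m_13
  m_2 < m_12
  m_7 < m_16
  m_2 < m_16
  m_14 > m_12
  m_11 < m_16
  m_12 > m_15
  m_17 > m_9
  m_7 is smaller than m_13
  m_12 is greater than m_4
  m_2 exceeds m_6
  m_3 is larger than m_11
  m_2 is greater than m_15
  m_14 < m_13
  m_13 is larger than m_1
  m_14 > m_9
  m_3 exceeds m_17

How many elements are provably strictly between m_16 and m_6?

1

Chaining upward from m_6 reaches: m_2, m_12, m_14, m_13.
Chaining downward from m_16 reaches: m_15, m_7, m_11, m_2.
Strictly between m_6 and m_16 are those in both lists: m_2 — 1 element.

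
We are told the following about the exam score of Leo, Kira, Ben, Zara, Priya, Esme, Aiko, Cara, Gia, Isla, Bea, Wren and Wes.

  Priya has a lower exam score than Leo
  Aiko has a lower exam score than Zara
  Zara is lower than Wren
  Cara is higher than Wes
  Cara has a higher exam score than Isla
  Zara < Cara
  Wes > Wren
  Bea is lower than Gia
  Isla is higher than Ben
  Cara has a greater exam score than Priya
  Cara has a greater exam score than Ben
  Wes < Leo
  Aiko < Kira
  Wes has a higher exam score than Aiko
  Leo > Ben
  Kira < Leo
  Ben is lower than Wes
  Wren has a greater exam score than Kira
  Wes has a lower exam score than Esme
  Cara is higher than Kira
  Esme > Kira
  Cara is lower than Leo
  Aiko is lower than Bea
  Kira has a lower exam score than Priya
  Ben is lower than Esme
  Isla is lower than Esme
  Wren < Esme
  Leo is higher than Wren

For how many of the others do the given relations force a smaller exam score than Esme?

From Esme the given relations immediately reach Ben, Kira, Isla, Wren, Wes.
From those, Aiko, Zara — 7 in total.
No other element is forced below Esme by the given relations, so the count is 7.

7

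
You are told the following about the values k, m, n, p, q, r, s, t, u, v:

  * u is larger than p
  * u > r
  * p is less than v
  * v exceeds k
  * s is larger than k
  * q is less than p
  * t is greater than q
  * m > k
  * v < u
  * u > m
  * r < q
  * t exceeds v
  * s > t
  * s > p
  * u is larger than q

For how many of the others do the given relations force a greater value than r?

6

Directly above r: q, u.
One step further: p, t (4 so far).
One step further: v, s (6 so far).
Nothing else is reachable above r; 6 in all.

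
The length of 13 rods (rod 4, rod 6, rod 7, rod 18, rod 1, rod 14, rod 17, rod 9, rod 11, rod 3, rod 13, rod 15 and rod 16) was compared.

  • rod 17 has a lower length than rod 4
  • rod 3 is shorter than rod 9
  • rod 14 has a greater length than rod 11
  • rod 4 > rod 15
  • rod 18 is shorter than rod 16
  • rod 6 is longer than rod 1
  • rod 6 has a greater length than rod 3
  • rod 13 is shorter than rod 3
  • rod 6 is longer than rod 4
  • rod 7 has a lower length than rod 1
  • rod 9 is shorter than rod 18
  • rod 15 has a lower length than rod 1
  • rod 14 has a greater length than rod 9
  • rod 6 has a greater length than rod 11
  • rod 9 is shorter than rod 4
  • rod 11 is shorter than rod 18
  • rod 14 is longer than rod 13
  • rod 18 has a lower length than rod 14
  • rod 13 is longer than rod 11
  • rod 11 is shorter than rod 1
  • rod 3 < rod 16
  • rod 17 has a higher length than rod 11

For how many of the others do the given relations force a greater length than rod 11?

10

The elements the relations force above rod 11 are rod 13, rod 3, rod 9, rod 17, rod 1, rod 18, rod 4, rod 6, rod 16, rod 14 — no chain reaches any other.
That is 10.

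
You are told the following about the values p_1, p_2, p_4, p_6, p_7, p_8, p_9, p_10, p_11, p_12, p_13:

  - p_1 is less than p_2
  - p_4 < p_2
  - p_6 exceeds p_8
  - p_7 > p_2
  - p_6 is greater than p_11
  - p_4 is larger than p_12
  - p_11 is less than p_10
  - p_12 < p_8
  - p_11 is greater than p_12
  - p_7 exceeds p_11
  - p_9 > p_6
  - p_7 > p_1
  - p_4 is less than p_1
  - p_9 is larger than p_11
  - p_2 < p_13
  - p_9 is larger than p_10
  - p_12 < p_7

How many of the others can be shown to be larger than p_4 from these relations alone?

From p_4 the given relations immediately reach p_1, p_2.
From those, p_7, p_13 — 4 in total.
Nothing else is reachable above p_4; 4 in all.

4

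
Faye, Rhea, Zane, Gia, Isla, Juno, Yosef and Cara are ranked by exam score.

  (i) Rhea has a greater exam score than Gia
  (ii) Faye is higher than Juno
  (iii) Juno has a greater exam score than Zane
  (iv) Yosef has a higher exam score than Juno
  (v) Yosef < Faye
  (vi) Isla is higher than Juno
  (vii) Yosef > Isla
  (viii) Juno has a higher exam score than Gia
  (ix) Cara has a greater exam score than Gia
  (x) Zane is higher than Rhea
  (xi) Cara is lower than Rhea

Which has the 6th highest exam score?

The consecutive relations fix a unique order: Gia < Cara < Rhea < Zane < Juno < Isla < Yosef < Faye.
The 6th largest is Rhea.

Rhea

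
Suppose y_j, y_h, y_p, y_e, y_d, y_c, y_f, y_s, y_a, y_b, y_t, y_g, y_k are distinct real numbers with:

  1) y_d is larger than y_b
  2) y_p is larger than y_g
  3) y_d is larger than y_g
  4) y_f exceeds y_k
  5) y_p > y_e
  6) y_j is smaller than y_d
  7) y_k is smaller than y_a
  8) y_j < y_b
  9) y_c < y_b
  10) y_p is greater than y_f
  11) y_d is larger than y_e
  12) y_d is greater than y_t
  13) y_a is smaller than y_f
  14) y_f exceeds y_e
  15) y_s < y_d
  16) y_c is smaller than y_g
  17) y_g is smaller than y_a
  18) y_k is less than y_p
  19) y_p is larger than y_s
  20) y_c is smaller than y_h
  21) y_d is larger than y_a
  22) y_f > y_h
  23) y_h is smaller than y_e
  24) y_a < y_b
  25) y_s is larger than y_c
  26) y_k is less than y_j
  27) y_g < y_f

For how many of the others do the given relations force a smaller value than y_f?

From y_f the given relations immediately reach y_h, y_k, y_g, y_a, y_e.
From those, y_c — 6 in total.
No other element is forced below y_f by the given relations, so the count is 6.

6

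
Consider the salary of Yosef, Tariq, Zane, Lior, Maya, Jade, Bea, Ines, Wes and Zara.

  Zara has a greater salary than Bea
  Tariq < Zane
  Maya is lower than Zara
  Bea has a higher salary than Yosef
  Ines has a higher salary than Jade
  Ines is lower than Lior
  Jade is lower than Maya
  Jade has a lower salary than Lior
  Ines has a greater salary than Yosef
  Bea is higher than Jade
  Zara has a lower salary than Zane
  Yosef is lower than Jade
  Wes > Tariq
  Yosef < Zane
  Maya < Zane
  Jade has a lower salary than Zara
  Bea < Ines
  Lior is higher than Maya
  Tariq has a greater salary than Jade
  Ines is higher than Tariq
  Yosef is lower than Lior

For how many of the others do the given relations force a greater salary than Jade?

Directly above Jade: Tariq, Bea, Maya, Ines, Zara, Lior.
One step further: Wes, Zane (8 so far).
Nothing else is reachable above Jade; 8 in all.

8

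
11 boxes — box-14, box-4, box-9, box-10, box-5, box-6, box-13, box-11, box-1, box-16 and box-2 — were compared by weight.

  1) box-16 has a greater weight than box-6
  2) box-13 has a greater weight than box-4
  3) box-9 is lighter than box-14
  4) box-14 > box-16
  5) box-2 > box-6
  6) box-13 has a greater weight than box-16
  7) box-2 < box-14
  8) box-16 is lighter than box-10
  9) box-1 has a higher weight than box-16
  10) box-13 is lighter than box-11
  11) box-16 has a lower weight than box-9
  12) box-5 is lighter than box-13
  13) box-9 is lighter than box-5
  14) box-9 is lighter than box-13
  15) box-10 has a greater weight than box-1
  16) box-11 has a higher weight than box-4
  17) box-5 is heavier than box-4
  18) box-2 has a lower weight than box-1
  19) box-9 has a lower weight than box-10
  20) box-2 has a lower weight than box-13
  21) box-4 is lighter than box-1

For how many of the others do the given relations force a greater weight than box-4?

The elements the relations force above box-4 are box-1, box-5, box-13, box-10, box-11 — no chain reaches any other.
That is 5.

5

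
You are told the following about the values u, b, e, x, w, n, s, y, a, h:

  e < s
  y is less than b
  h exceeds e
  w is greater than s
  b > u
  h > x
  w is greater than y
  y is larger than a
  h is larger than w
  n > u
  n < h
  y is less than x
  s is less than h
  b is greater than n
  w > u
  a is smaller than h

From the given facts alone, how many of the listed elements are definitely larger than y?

4

The elements the relations force above y are w, x, h, b — no chain reaches any other.
That is 4.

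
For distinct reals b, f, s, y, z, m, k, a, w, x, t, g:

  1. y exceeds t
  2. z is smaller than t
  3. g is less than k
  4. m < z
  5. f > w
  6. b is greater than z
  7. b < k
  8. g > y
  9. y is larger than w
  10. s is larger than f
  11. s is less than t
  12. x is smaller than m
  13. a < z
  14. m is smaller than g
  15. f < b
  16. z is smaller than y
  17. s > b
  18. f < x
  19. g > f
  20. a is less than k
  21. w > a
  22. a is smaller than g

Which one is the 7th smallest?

b

The consecutive relations fix a unique order: a < w < f < x < m < z < b < s < t < y < g < k.
The 7th smallest is b.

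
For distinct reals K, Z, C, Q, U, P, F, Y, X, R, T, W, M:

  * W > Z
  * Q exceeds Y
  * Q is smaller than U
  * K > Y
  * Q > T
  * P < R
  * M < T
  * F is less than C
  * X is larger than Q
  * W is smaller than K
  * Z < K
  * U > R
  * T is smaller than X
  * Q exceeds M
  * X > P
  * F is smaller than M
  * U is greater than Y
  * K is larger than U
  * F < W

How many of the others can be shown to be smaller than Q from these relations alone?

4

Directly below Q: Y, M, T.
One step further: F (4 so far).
Nothing else is reachable below Q; 4 in all.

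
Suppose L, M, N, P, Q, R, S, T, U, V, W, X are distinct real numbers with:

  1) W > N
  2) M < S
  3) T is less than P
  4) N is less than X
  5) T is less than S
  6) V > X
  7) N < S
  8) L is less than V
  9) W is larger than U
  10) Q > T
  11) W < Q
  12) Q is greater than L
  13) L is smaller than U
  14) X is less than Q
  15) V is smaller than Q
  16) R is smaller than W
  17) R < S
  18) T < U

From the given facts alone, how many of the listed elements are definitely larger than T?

5

The elements the relations force above T are P, U, S, W, Q — no chain reaches any other.
That is 5.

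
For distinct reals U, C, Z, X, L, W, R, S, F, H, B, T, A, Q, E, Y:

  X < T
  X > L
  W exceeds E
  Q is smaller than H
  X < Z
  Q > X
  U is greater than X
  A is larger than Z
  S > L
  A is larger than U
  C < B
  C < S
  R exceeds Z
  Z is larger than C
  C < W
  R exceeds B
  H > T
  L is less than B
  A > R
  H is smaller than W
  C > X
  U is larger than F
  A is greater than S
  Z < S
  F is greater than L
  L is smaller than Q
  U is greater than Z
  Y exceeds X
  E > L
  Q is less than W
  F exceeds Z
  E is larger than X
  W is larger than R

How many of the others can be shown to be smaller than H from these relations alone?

From H the given relations immediately reach Q, T.
From those, L, X — 4 in total.
Nothing else is reachable below H; 4 in all.

4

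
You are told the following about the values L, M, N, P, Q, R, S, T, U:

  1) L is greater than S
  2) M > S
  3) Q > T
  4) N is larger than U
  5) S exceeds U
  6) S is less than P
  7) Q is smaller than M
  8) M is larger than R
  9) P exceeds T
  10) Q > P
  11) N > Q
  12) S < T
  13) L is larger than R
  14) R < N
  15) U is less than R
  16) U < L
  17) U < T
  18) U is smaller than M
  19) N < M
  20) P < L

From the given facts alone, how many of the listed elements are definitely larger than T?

The elements the relations force above T are P, Q, N, L, M — no chain reaches any other.
That is 5.

5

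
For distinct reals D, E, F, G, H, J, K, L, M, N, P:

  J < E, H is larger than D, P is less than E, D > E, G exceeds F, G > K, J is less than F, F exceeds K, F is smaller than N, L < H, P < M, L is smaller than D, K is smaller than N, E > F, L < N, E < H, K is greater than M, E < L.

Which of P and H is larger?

Following the relations from P: P < M < K < F < E < L < D < H.
So P < H; H is the larger of the two.

H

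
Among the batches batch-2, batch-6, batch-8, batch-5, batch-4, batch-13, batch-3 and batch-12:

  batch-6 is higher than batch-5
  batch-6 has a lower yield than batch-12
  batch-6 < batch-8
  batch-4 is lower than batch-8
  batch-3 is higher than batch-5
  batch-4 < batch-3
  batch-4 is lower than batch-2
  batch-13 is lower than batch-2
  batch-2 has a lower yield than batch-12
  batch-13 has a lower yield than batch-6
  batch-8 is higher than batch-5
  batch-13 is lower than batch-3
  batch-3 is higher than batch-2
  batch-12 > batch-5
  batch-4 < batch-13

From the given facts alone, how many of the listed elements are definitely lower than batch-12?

From batch-12 the given relations immediately reach batch-2, batch-5, batch-6.
From those, batch-4, batch-13 — 5 in total.
No other element is forced below batch-12 by the given relations, so the count is 5.

5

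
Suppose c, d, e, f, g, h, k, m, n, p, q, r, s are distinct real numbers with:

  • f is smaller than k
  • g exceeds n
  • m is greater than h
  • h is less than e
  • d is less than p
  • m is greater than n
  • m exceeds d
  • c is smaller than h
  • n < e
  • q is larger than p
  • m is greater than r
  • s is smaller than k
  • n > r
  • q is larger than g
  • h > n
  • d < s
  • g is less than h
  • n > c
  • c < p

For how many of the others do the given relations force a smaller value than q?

The elements the relations force below q are c, r, d, p, n, g — no chain reaches any other.
That is 6.

6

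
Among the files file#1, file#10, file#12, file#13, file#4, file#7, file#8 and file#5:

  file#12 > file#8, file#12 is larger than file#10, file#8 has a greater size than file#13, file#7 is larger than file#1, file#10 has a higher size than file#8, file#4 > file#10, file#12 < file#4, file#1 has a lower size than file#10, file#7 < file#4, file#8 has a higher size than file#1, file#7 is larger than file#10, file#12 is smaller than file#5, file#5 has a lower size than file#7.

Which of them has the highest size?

file#4

file#13 is not greatest since file#13 < file#8; file#1 is not greatest since file#1 < file#8; file#8 is not greatest since file#8 < file#12; file#10 is not greatest since file#10 < file#12; file#12 is not greatest since file#12 < file#5; file#5 is not greatest since file#5 < file#7; file#7 is not greatest since file#7 < file#4.
Only file#4 has nothing above it, so file#4 is the highest size.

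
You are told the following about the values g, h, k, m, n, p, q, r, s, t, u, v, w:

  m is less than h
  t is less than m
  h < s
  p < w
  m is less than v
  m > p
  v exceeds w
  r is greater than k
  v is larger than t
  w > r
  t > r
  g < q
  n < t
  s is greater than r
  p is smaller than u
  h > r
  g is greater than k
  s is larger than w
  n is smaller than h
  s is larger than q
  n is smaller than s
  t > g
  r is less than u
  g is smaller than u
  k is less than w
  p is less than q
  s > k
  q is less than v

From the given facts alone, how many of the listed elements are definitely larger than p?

7

From p the given relations immediately reach u, w, q, m.
From those, v, h, s — 7 in total.
Nothing else is reachable above p; 7 in all.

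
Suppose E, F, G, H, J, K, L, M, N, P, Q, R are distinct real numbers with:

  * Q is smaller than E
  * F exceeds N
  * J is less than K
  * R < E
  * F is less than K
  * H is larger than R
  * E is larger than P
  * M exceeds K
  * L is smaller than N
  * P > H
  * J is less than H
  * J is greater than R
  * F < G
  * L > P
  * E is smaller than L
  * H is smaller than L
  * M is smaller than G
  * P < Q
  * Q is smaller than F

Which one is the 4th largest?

F

Chaining the given pairs: R < J < H < P < Q < E < L < N < F < K < M < G.
The 4th largest is F.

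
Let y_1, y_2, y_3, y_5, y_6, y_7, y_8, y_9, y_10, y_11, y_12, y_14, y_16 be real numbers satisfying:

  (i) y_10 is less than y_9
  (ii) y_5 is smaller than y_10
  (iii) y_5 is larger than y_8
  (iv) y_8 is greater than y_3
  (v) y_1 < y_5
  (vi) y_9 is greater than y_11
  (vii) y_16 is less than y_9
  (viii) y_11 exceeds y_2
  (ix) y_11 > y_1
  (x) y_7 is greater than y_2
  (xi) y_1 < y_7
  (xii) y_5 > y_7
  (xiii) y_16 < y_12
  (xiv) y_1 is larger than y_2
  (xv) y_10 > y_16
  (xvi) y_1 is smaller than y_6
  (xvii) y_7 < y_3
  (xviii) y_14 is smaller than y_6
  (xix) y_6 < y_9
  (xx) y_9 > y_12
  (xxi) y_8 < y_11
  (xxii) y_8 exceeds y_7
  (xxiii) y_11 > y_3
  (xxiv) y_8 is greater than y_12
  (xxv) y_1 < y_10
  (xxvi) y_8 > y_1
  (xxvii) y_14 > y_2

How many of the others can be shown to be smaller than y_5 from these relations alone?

7

From y_5 the given relations immediately reach y_1, y_7, y_8.
From those, y_2, y_12, y_3 — 6 in total.
From those, y_16 — 7 in total.
Nothing else is reachable below y_5; 7 in all.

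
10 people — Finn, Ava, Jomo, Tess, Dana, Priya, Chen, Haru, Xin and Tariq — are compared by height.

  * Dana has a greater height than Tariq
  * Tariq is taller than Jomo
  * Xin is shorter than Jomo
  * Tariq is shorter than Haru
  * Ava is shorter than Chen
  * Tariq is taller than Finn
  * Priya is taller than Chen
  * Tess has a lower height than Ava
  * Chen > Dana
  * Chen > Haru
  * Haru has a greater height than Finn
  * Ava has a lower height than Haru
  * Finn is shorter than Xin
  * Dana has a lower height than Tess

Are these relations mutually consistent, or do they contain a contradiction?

consistent

Every relation is compatible with Finn < Xin < Jomo < Tariq < Dana < Tess < Ava < Haru < Chen < Priya; the set is consistent.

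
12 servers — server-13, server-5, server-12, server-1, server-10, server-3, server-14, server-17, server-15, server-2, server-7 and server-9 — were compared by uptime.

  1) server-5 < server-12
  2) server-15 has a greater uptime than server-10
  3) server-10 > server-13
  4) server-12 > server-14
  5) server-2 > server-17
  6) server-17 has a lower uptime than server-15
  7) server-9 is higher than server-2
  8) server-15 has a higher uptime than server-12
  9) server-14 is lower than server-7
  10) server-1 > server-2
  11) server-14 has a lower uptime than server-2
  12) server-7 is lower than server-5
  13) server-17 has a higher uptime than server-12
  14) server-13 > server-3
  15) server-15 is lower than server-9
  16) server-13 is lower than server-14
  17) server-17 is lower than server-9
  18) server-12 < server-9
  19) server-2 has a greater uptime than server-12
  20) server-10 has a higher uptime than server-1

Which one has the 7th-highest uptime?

The consecutive relations fix a unique order: server-3 < server-13 < server-14 < server-7 < server-5 < server-12 < server-17 < server-2 < server-1 < server-10 < server-15 < server-9.
The 7th largest is server-12.

server-12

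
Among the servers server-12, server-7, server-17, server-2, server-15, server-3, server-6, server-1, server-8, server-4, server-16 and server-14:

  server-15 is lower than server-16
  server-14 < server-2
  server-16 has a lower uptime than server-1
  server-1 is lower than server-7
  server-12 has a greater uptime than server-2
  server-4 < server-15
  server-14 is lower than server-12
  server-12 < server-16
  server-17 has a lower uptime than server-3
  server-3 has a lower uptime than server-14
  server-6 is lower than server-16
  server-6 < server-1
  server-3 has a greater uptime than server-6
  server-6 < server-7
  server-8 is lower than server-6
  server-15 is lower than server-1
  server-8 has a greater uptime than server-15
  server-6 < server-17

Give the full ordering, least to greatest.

The consecutive links are each given: server-4 < server-15; server-15 < server-8; server-8 < server-6; server-6 < server-17; server-17 < server-3; server-3 < server-14; server-14 < server-2; server-2 < server-12; server-12 < server-16; server-16 < server-1; server-1 < server-7.

server-4 < server-15 < server-8 < server-6 < server-17 < server-3 < server-14 < server-2 < server-12 < server-16 < server-1 < server-7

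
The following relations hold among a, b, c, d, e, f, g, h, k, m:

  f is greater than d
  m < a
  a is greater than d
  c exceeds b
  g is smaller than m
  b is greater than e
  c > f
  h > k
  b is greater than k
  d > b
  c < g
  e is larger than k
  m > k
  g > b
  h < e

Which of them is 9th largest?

Piecing the relations together gives one ordering: k < h < e < b < d < f < c < g < m < a.
Counting 9 from the largest end gives h.

h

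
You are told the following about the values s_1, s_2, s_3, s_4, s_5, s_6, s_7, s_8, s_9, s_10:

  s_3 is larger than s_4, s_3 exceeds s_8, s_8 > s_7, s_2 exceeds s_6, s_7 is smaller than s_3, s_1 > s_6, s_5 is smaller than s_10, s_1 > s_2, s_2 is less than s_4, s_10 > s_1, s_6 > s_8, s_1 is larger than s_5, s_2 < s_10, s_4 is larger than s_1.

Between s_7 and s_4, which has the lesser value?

s_7

s_7 < s_8 < s_6 < s_2 < s_1 < s_4, by transitivity through s_8, s_6, s_2, s_1.
So s_7 < s_4; s_7 is the smaller of the two.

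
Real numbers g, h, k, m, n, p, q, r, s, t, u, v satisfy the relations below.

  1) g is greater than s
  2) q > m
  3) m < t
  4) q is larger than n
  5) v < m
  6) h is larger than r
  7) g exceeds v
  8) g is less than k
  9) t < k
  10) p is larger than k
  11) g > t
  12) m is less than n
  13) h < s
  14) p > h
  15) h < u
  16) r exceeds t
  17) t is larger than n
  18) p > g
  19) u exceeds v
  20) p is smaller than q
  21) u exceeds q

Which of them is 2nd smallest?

Piecing the relations together gives one ordering: v < m < n < t < r < h < s < g < k < p < q < u.
Counting 2 from the smallest end gives m.

m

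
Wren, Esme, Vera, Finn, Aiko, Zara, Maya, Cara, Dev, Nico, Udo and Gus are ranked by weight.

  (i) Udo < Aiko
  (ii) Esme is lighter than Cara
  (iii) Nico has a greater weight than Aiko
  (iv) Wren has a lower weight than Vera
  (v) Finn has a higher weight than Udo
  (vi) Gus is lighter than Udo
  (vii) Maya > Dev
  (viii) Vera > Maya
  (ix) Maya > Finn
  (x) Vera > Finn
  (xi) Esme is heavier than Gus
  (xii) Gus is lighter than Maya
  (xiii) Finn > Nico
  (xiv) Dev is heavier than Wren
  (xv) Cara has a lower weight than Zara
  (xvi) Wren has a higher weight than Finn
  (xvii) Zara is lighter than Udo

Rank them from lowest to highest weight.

The consecutive links are each given: Gus < Esme; Esme < Cara; Cara < Zara; Zara < Udo; Udo < Aiko; Aiko < Nico; Nico < Finn; Finn < Wren; Wren < Dev; Dev < Maya; Maya < Vera.

Gus < Esme < Cara < Zara < Udo < Aiko < Nico < Finn < Wren < Dev < Maya < Vera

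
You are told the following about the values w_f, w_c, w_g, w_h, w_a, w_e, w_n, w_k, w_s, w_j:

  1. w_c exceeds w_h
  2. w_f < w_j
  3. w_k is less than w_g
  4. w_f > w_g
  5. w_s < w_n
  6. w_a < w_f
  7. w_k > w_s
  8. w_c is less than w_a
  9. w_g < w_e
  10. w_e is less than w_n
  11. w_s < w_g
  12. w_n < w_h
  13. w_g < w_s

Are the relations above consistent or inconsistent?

We have w_g < w_s stated directly, yet also w_s < w_k < w_g by chaining the others — so w_s < w_g. Contradiction.

inconsistent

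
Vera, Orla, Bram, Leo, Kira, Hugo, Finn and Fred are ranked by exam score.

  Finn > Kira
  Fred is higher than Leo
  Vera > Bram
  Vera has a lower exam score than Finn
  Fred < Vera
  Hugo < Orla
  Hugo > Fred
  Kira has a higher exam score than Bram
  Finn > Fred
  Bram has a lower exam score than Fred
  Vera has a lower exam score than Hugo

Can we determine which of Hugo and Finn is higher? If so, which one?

Following every chain through Hugo: above Hugo we get Orla; below Hugo we get Bram, Leo, Fred, Vera.
Finn is not reached, and no chain runs the other way from Finn to Hugo.
So the given relations leave the order of Hugo and Finn undetermined.

undetermined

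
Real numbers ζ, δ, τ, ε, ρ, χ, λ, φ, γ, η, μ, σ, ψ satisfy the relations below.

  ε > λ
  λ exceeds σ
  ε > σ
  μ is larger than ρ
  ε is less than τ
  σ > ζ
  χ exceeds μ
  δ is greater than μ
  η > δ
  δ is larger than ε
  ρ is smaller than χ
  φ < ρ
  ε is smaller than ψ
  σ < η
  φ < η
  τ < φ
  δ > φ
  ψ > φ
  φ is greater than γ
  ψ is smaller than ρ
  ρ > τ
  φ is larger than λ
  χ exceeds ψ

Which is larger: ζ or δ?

δ

The relevant relations are ζ < σ; σ < λ; λ < ε; ε < τ; τ < φ; φ < ψ; ψ < ρ; ρ < μ; μ < δ.
Together: ζ < σ < λ < ε < τ < φ < ψ < ρ < μ < δ.
So ζ < δ; δ is the larger of the two.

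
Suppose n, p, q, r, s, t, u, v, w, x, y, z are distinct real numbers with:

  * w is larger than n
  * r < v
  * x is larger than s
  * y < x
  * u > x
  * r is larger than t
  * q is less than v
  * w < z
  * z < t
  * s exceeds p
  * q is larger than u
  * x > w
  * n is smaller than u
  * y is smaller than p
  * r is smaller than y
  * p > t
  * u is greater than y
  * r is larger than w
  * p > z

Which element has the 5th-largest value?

Chaining the given pairs: n < w < z < t < r < y < p < s < x < u < q < v.
Counting 5 from the largest end gives s.

s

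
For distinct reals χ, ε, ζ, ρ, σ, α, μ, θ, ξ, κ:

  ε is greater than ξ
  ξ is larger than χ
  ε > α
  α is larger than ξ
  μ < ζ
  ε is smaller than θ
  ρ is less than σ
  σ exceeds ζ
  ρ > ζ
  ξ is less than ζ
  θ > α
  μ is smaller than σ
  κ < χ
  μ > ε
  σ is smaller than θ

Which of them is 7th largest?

α

Chaining the given pairs: κ < χ < ξ < α < ε < μ < ζ < ρ < σ < θ.
The 7th largest is α.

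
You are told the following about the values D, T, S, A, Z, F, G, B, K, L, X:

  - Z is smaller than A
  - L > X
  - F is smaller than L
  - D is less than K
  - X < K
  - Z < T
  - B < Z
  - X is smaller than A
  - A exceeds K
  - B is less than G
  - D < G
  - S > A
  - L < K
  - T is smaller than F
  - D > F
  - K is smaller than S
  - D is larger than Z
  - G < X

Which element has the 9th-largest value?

T

Piecing the relations together gives one ordering: B < Z < T < F < D < G < X < L < K < A < S.
The 9th largest is T.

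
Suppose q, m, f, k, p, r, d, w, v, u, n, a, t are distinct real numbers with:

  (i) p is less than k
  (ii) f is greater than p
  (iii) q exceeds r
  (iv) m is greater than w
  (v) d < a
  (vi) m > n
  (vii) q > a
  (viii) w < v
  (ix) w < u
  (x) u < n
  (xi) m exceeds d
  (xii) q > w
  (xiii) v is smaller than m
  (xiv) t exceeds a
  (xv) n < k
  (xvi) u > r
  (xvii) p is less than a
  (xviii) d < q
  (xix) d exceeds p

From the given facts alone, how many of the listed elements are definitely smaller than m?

7

Directly below m: w, d, v, n.
One step further: p, u (6 so far).
One step further: r (7 so far).
Nothing else is reachable below m; 7 in all.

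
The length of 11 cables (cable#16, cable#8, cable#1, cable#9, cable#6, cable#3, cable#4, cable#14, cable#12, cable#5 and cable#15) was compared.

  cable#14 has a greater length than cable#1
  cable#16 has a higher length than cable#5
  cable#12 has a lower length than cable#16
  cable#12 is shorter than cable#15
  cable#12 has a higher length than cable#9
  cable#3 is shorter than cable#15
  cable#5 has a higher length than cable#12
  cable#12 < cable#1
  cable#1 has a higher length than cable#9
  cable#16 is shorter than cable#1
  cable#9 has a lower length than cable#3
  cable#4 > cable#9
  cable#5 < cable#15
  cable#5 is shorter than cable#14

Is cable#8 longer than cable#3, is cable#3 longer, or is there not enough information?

Following every chain through cable#8: nothing is chained to cable#8.
cable#3 is not reached, and no chain runs the other way from cable#3 to cable#8.
So the given relations leave the order of cable#8 and cable#3 undetermined.

undetermined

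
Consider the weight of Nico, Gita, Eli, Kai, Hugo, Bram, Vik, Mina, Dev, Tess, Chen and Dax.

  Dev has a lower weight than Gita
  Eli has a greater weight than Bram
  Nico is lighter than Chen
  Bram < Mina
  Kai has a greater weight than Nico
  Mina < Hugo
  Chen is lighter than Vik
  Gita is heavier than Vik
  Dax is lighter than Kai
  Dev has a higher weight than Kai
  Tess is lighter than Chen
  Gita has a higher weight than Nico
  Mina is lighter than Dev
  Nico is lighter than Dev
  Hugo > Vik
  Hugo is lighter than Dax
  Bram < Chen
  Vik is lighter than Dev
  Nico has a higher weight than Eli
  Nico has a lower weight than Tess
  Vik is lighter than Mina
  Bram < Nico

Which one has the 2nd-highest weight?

Piecing the relations together gives one ordering: Bram < Eli < Nico < Tess < Chen < Vik < Mina < Hugo < Dax < Kai < Dev < Gita.
Counting 2 from the largest end gives Dev.

Dev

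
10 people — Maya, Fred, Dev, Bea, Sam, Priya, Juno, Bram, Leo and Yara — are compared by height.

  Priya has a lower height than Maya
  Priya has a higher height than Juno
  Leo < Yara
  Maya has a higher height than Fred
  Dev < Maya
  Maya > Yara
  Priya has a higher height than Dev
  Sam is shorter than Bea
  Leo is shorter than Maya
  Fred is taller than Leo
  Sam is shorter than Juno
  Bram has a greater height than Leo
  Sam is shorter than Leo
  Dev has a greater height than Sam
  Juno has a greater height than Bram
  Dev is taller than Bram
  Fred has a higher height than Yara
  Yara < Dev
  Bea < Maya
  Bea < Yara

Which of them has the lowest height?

Chaining upward from Sam: directly above it, Leo, Bea, Juno, Dev; then Yara, Bram, Fred, Priya, Maya.
That covers every other element, and nothing is given below Sam, so Sam is the lowest height.

Sam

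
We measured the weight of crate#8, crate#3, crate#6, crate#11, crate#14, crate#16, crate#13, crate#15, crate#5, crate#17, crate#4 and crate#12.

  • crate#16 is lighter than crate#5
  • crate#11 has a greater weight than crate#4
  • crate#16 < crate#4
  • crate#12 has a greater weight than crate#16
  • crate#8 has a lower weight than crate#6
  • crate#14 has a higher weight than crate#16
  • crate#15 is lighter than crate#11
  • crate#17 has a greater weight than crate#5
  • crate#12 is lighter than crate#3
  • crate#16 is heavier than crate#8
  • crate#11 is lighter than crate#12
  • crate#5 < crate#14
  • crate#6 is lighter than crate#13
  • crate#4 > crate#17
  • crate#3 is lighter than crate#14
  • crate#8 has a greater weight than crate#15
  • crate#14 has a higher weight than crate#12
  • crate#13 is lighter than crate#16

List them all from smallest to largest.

crate#15 < crate#8 < crate#6 < crate#13 < crate#16 < crate#5 < crate#17 < crate#4 < crate#11 < crate#12 < crate#3 < crate#14

The consecutive links are each given: crate#15 < crate#8; crate#8 < crate#6; crate#6 < crate#13; crate#13 < crate#16; crate#16 < crate#5; crate#5 < crate#17; crate#17 < crate#4; crate#4 < crate#11; crate#11 < crate#12; crate#12 < crate#3; crate#3 < crate#14.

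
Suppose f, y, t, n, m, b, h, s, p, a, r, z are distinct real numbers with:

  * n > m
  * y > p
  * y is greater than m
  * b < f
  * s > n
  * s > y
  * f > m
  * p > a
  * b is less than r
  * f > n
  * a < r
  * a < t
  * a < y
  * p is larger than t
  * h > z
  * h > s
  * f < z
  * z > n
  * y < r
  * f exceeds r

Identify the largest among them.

m is not greatest since m < y; a is not greatest since a < r; b is not greatest since b < f; t is not greatest since t < p; p is not greatest since p < y; y is not greatest since y < r; r is not greatest since r < f; n is not greatest since n < z; s is not greatest since s < h; f is not greatest since f < z; z is not greatest since z < h.
Only h has nothing above it, so h is the largest.

h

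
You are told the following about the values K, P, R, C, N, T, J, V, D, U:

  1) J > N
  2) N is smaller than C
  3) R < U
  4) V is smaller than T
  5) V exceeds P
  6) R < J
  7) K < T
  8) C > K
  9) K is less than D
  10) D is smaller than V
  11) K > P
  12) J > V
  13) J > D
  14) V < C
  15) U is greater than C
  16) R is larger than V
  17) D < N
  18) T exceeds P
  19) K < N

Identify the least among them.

P

K is not least since P < K; D is not least since K < D; V is not least since P < V; N is not least since D < N; R is not least since V < R; C is not least since N < C; J is not least since V < J; T is not least since P < T; U is not least since R < U.
Only P has nothing below it, so P is the least.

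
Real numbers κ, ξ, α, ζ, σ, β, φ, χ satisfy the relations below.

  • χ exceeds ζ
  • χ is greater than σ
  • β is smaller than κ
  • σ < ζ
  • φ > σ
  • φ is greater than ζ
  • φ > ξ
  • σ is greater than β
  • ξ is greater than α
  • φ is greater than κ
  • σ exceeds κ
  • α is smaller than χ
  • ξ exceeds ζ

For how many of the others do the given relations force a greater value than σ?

From σ the given relations immediately reach ζ, χ, φ.
From those, ξ — 4 in total.
No other element is forced above σ by the given relations, so the count is 4.

4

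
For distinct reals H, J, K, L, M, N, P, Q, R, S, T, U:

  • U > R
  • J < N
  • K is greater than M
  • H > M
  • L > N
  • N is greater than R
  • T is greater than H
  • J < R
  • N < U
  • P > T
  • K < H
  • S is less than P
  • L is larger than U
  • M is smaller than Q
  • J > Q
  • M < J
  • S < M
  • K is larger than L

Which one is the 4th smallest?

The consecutive relations fix a unique order: S < M < Q < J < R < N < U < L < K < H < T < P.
Counting 4 from the smallest end gives J.

J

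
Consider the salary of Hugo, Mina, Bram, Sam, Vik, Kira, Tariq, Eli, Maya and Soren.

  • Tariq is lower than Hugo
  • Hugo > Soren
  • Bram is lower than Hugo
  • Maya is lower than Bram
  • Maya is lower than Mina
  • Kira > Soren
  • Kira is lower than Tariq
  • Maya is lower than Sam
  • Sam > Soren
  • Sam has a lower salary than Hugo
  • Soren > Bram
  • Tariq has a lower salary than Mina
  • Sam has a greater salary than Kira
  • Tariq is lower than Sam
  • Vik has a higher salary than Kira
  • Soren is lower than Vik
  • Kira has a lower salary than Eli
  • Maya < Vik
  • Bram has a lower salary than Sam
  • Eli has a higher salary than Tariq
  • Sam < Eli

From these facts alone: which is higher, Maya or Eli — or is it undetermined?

Eli

Link the given pairs in sequence: Maya < Bram; Bram < Soren; Soren < Kira; Kira < Tariq; Tariq < Sam; Sam < Eli.
Chaining these gives Maya < Bram < Soren < Kira < Tariq < Sam < Eli.
So Eli is higher.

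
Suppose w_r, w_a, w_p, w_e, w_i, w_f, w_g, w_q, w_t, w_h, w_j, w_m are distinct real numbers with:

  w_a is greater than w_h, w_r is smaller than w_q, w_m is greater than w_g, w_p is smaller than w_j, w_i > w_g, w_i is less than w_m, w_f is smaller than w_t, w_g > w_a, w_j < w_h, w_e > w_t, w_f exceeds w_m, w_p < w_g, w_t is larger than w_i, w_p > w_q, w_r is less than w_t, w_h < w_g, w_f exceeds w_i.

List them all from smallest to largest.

The consecutive links are each given: w_r < w_q; w_q < w_p; w_p < w_j; w_j < w_h; w_h < w_a; w_a < w_g; w_g < w_i; w_i < w_m; w_m < w_f; w_f < w_t; w_t < w_e.

w_r < w_q < w_p < w_j < w_h < w_a < w_g < w_i < w_m < w_f < w_t < w_e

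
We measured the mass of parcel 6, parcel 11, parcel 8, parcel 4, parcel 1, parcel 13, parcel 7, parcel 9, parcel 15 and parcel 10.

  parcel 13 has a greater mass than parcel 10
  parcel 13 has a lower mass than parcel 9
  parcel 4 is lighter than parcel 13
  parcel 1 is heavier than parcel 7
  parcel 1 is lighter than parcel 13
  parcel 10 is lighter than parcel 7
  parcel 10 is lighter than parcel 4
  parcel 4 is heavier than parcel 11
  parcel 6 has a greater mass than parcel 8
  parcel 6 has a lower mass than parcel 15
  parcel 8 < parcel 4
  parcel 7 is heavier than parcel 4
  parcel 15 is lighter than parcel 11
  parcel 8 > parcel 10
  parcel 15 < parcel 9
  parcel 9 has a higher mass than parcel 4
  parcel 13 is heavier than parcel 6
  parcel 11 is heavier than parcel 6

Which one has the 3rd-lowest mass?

parcel 6

Piecing the relations together gives one ordering: parcel 10 < parcel 8 < parcel 6 < parcel 15 < parcel 11 < parcel 4 < parcel 7 < parcel 1 < parcel 13 < parcel 9.
Counting 3 from the smallest end gives parcel 6.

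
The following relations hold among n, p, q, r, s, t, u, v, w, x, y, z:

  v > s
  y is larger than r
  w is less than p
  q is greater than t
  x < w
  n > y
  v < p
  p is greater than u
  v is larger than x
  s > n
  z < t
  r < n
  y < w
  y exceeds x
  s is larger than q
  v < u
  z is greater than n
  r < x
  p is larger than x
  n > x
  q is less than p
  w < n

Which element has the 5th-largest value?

q

The consecutive relations fix a unique order: r < x < y < w < n < z < t < q < s < v < u < p.
Counting 5 from the largest end gives q.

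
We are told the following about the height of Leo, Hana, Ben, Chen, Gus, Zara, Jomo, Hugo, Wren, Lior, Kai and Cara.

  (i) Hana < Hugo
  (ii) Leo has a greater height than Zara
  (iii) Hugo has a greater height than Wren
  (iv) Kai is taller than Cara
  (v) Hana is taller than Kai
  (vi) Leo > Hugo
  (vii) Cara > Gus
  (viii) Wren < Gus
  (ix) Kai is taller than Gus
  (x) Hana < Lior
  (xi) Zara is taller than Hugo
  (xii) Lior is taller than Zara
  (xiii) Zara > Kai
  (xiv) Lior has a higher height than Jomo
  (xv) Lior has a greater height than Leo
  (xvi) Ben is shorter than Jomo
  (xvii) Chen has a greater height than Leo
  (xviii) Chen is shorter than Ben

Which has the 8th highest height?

Hana

Chaining the given pairs: Wren < Gus < Cara < Kai < Hana < Hugo < Zara < Leo < Chen < Ben < Jomo < Lior.
The 8th largest is Hana.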